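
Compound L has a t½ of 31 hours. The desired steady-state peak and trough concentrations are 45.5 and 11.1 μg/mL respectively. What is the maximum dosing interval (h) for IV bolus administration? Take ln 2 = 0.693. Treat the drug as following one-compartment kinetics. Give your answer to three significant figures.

63.1 h

k = 0.693 / t½ = 0.693 / 31 = 0.02235 h⁻¹
Between IV bolus doses, concentration decays as C = C₀·e^(−kτ), so C_peak/C_trough = e^(kτ).
τ_max = ln(C_peak/C_trough) / k = ln(45.5/11.1) / 0.02235 = 1.411 / 0.02235 = 63.13 h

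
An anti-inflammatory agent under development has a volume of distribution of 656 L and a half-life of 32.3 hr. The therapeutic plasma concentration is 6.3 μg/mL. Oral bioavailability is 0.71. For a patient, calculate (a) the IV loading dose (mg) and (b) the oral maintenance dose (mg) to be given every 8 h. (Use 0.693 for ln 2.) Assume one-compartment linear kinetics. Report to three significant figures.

LD = Vd × C = 656.0 × 6.3 = 4133 mg
CL = 0.693 × Vd / t½ = 0.693 × 656.0 / 32.3 = 14.07 L/h
D = CL × Css × τ / F = 14.07 × 6.3 × 8 / 0.71 = 998.8 mg

(a) 4130 mg; (b) 999 mg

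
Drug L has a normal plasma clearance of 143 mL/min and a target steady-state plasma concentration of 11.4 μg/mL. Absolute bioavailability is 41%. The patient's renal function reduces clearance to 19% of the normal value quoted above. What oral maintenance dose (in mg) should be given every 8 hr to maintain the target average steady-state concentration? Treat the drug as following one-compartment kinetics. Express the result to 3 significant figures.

CL = 143 mL/min × 60/1000 = 8.580 L/h
Patient clearance = 0.19 × 8.580 = 1.630 L/h
D = CL × Css × τ / F = 1.630 × 11.4 × 8 / 0.41 = 362.6 mg

363 mg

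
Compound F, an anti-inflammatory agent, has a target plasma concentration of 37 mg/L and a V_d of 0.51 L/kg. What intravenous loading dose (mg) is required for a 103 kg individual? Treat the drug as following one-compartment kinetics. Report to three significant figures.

Total Vd = 0.51 × 103 = 52.53 L
LD = Vd × C = 52.53 × 37.00 = 1944 mg

1940 mg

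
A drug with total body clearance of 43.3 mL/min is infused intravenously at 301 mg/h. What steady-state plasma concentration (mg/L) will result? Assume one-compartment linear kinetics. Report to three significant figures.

CL = 43.3 mL/min × 60/1000 = 2.598 L/h
Css = rate / CL = 301 / 2.598 = 115.9 mg/L

116 mg/L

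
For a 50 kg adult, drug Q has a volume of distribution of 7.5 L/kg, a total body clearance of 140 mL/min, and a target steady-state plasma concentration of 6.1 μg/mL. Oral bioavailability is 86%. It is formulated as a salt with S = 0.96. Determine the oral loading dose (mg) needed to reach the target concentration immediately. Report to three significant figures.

2770 mg

Total Vd = 7.5 × 50 = 375.0 L
LD = Vd × C / F / S = 375.0 × 6.100 / 0.86 / 0.96 = 2771 mg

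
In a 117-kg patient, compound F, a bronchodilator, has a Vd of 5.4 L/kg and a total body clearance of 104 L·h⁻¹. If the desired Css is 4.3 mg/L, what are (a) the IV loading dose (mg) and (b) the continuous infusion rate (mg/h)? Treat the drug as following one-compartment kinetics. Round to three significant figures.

(a) 2720 mg; (b) 447 mg/h

Vd(total) = 117 kg × 5.4 L/kg = 631.8 L
LD = Vd · C_target = 631.8 × 4.3 = 2717 mg
Maintenance: replace elimination → rate = CL × Css = 104.0 × 4.3 = 447.2 mg/h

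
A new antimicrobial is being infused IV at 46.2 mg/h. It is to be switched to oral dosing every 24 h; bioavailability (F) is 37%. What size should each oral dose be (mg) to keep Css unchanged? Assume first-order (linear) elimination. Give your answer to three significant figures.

3000 mg

To maintain the same Css, the systemic dosing rate must be unchanged: F·D/τ = infusion rate.
D = rate × τ / F = 46.2 × 24 / 0.37 = 2997 mg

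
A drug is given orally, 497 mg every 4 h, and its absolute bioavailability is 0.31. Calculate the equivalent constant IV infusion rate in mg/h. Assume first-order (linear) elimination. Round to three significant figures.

38.5 mg/h

Equivalent systemic input: infusion rate = F·D/τ.
Rate = 0.31 × 497 / 4 = 38.52 mg/h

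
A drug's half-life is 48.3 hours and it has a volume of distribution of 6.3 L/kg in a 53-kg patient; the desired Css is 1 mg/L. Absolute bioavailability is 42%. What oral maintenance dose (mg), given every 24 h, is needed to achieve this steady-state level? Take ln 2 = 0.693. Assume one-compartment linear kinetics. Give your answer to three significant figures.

274 mg

Vd = 6.3 L/kg × 53 kg = 333.9 L
k = 0.693/48.3 = 0.01435 h⁻¹, so CL = k·Vd = 0.01435 × 333.9 = 4.791 L/h
D = CL × Css × τ / F = 4.791 × 1 × 24 / 0.42 = 273.8 mg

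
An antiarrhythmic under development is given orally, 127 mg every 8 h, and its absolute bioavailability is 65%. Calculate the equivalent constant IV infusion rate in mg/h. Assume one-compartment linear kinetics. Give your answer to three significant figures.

10.3 mg/h

Equivalent systemic input: infusion rate = F·D/τ.
Rate = 0.65 × 127 / 8 = 10.32 mg/h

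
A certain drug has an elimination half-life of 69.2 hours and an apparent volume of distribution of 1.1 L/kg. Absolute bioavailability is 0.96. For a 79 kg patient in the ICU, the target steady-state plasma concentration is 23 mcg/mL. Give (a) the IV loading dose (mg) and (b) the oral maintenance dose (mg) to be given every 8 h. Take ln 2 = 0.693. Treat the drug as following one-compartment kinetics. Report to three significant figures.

(a) 2000 mg; (b) 167 mg

Vd = 1.1 L/kg × 79 kg = 86.90 L
LD = Vd × C = 86.90 × 23 = 1999 mg
CL = 0.693 × Vd / t½ = 0.693 × 86.90 / 69.2 = 0.8703 L/h
D = CL × Css × τ / F = 0.8703 × 23 × 8 / 0.96 = 166.8 mg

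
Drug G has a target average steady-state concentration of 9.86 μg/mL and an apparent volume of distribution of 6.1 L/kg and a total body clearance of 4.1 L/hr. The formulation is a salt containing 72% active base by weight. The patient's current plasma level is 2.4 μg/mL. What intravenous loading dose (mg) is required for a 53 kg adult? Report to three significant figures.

Vd = 6.1 L/kg × 53 kg = 323.3 L
The loading dose fills Vd to the target concentration; clearance is irrelevant here.
Concentration deficit ΔC = 9.86 − 2.4 = 7.460 mg/L
LD = Vd × ΔC / S = 323.3 × 7.460 / 0.72 = 3350 mg

3350 mg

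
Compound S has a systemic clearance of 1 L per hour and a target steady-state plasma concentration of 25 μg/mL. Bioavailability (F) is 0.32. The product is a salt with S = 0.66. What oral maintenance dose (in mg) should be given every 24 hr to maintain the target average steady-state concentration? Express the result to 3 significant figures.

D = CL × Css × τ / F / S = 1.000 × 25 × 24 / 0.32 / 0.66 = 2841 mg

2840 mg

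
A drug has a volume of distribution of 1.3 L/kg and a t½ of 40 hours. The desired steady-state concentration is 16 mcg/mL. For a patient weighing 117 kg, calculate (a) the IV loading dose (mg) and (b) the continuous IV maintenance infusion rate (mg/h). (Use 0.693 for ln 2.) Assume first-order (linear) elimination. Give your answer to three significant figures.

(a) 2430 mg; (b) 42.2 mg/h

Vd = 1.3 L/kg × 117 kg = 152.1 L
LD = Vd × C = 152.1 × 16 = 2434 mg
CL = 0.693 × Vd / t½ = 0.693 × 152.1 / 40 = 2.635 L/h
Infusion rate = CL × Css = 2.635 × 16 = 42.16 mg/h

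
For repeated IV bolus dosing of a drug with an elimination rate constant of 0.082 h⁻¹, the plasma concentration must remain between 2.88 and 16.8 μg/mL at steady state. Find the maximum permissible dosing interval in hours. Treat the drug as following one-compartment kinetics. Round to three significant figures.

Between IV bolus doses, concentration decays as C = C₀·e^(−kτ), so C_peak/C_trough = e^(kτ).
τ_max = ln(C_peak/C_trough) / k = ln(16.8/2.88) / 0.08200 = 1.764 / 0.08200 = 21.51 h

21.5 h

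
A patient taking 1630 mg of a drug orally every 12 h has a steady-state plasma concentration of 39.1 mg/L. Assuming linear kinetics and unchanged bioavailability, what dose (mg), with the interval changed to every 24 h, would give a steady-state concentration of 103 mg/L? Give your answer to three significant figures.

For first-order elimination, Css ∝ F·D/(CL·τ); F and CL are unchanged, so Css ∝ D/τ.
D₂ = D₁ × (Css,target / Css,current) × (τ₂/τ₁) = 1630 × (103/39.1) × (24/12) = 8588 mg

8590 mg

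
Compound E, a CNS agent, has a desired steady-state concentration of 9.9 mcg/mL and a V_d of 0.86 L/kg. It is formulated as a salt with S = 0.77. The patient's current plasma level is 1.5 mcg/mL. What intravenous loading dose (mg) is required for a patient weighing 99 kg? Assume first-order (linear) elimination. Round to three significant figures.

929 mg

Vd = 0.86 L/kg × 99 kg = 85.14 L
The loading dose fills Vd to the target concentration.
Concentration deficit ΔC = 9.9 − 1.5 = 8.400 mg/L
LD = Vd × ΔC / S = 85.14 × 8.400 / 0.77 = 928.8 mg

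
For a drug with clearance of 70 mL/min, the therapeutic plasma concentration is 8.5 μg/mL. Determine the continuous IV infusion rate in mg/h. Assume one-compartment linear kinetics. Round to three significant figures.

Convert clearance: 70 mL/min × 60 min/h ÷ 1000 mL/L = 4.200 L/h
Infusion rate = CL · Css = 4.200 L/h × 8.5 mg/L = 35.70 mg/h

35.7 mg/h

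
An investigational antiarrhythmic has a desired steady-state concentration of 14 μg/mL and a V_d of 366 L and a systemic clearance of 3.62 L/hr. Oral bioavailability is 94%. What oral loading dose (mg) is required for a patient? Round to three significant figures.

LD = Vd × C / F = 366.0 × 14.00 / 0.94 = 5451 mg

5450 mg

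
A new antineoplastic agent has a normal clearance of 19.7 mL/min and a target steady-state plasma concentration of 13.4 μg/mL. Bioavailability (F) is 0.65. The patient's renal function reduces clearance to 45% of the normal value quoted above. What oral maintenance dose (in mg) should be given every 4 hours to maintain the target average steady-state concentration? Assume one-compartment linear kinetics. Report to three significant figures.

43.9 mg

CL = 19.7 mL/min × 60/1000 = 1.182 L/h
Patient clearance = 0.45 × 1.182 = 0.5319 L/h
At steady state, dose per interval replaces the amount cleared in that interval: F·D/τ = CL·Css.
D = CL × Css × τ / F = 0.5319 × 13.4 × 4 / 0.65 = 43.86 mg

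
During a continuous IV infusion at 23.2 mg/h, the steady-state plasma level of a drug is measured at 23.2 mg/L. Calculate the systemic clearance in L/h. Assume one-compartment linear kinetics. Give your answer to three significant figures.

At steady state, infusion rate = CL × Css, so CL = rate / Css.
CL = 23.2 / 23.2 = 1.000 L/h

1.00 L/h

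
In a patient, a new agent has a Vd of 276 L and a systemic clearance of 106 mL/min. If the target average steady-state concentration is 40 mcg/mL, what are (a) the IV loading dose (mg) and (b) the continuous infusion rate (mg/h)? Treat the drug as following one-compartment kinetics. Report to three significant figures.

(a) 11000 mg; (b) 254 mg/h

LD = Vd · C_target = 276.0 × 40 = 11040 mg
Convert clearance: 106 mL/min × 60 min/h ÷ 1000 mL/L = 6.360 L/h
Maintenance: replace elimination → rate = CL × Css = 6.360 × 40 = 254.4 mg/h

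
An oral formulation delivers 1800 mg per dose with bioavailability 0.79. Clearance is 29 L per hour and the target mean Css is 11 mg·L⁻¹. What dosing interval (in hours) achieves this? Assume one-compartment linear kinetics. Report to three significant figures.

4.46 h

F·D/τ = CL·Css → τ = F·D / (CL·Css).
τ = 0.79 × 1800 / (29 × 11) = 4.458 h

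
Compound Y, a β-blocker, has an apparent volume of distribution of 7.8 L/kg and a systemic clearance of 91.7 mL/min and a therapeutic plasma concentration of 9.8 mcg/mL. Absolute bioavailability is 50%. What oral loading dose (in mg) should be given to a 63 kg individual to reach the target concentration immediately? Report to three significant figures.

Total Vd = 7.8 × 63 = 491.4 L
LD = Vd × C / F = 491.4 × 9.800 / 0.5 = 9631 mg

9630 mg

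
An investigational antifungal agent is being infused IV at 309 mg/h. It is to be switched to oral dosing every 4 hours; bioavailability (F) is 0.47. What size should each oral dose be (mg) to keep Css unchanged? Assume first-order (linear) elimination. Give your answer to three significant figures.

To maintain the same Css, the systemic dosing rate must be unchanged: F·D/τ = infusion rate.
D = rate × τ / F = 309 × 4 / 0.47 = 2630 mg

2630 mg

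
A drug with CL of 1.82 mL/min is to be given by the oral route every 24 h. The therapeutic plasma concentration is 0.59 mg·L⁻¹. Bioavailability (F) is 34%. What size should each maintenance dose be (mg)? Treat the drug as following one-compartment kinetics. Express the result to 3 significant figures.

CL = 1.82 mL/min = 1.82 × 0.06 = 0.1092 L/h
D = CL × Css × τ / F = 0.1092 × 0.59 × 24 / 0.34 = 4.548 mg

4.55 mg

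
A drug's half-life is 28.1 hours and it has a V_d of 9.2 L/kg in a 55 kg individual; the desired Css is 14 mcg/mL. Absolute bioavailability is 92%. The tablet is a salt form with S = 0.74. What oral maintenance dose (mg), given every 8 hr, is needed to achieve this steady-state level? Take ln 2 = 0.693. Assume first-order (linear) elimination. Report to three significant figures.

Vd(total) = 55 kg × 9.2 L/kg = 506.0 L
CL = 0.693 × Vd / t½ = 0.693 × 506.0 / 28.1 = 12.48 L/h
D = CL × Css × τ / F / S = 12.48 × 14 × 8 / 0.92 / 0.74 = 2053 mg

2050 mg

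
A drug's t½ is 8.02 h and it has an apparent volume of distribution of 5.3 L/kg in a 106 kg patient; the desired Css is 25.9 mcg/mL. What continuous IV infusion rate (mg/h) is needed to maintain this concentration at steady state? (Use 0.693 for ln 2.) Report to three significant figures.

Vd(total) = 106 kg × 5.3 L/kg = 561.8 L
CL = 0.693 × Vd / t½ = 0.693 × 561.8 / 8.02 = 48.54 L/h
Infusion rate = CL × Css = 48.54 × 25.9 = 1257 mg/h

1260 mg/h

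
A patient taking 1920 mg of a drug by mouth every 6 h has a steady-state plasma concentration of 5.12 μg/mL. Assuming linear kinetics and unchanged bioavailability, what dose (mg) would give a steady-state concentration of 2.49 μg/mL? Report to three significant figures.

For first-order elimination, Css ∝ F·D/(CL·τ); F and CL are unchanged, so Css ∝ D/τ.
D₂ = D₁ × (Css,target / Css,current) = 1920 × 2.49/5.12 = 933.8 mg

934 mg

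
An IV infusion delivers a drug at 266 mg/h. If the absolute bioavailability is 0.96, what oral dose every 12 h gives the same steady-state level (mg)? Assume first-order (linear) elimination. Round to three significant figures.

3330 mg

To maintain the same Css, the systemic dosing rate must be unchanged: F·D/τ = infusion rate.
D = rate × τ / F = 266 × 12 / 0.96 = 3325 mg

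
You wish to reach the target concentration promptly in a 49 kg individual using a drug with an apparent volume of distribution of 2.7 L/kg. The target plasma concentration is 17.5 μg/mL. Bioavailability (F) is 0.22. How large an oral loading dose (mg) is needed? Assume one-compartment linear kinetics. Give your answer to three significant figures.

Total Vd = 2.7 × 49 = 132.3 L
LD = Vd × C / F = 132.3 × 17.50 / 0.22 = 10520 mg

10500 mg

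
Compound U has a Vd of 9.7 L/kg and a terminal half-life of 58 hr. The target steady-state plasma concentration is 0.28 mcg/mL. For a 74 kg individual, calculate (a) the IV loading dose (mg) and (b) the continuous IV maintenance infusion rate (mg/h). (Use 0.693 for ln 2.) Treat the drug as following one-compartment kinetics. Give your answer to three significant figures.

Vd(total) = 74 kg × 9.7 L/kg = 717.8 L
LD = Vd × C = 717.8 × 0.28 = 201.0 mg
CL = 0.693 × Vd / t½ = 0.693 × 717.8 / 58 = 8.576 L/h
Infusion rate = CL × Css = 8.576 × 0.28 = 2.401 mg/h

(a) 201 mg; (b) 2.40 mg/h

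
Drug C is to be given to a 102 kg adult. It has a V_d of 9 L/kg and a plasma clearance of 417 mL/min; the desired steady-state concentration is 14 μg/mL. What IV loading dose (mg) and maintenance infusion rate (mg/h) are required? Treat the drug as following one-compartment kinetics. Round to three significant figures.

(a) 12900 mg; (b) 350 mg/h

Vd(total) = 102 kg × 9 L/kg = 918.0 L
Loading: fill Vd to C_target → 918.0 L × 14 mg/L = 12850 mg
Convert clearance: 417 mL/min × 60 min/h ÷ 1000 mL/L = 25.02 L/h
Maintenance infusion rate = CL × Css = 25.02 × 14 = 350.3 mg/h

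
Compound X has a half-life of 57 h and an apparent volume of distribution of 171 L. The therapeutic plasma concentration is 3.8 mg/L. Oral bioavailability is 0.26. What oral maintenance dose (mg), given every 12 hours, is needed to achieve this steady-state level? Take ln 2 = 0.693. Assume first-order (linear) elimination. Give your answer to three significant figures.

k = 0.693/57 = 0.01216 h⁻¹, so CL = k·Vd = 0.01216 × 171.0 = 2.079 L/h
D = CL × Css × τ / F = 2.079 × 3.8 × 12 / 0.26 = 364.6 mg

365 mg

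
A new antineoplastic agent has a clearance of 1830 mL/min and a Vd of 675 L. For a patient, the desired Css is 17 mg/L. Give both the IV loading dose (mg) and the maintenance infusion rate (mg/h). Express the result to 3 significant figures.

Loading: fill Vd to C_target → 675.0 L × 17 mg/L = 11480 mg
CL = 1830 mL/min × 60/1000 = 109.8 L/h
Maintenance: replace elimination → rate = CL × Css = 109.8 × 17 = 1867 mg/h

(a) 11500 mg; (b) 1870 mg/h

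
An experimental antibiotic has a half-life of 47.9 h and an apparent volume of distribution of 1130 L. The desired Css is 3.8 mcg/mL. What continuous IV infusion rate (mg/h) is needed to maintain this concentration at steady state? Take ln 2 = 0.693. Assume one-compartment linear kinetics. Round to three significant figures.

CL = 0.693 × Vd / t½ = 0.693 × 1130 / 47.9 = 16.35 L/h
Infusion rate = CL × Css = 16.35 × 3.8 = 62.13 mg/h

62.1 mg/h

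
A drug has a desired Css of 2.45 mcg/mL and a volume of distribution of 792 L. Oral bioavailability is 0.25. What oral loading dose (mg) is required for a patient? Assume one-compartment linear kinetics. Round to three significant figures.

7760 mg

The loading dose fills Vd to the target concentration.
LD = Vd × C / F = 792.0 × 2.450 / 0.25 = 7762 mg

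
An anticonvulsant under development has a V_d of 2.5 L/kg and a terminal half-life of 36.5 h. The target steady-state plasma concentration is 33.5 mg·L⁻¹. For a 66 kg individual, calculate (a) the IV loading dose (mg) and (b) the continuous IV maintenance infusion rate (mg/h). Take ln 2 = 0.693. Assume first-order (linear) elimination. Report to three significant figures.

(a) 5530 mg; (b) 105 mg/h

Total Vd = 2.5 × 66 = 165.0 L
LD = Vd × C = 165.0 × 33.5 = 5528 mg
CL = 0.693 × Vd / t½ = 0.693 × 165.0 / 36.5 = 3.133 L/h
Infusion rate = CL × Css = 3.133 × 33.5 = 105.0 mg/h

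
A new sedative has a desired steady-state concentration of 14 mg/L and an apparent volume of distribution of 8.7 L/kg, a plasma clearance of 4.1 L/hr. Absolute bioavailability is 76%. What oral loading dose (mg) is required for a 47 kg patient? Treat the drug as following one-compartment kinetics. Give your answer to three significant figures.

7530 mg

Total Vd = 8.7 × 47 = 408.9 L
The loading dose fills Vd to the target concentration; clearance is irrelevant here.
LD = Vd × C / F = 408.9 × 14.00 / 0.76 = 7532 mg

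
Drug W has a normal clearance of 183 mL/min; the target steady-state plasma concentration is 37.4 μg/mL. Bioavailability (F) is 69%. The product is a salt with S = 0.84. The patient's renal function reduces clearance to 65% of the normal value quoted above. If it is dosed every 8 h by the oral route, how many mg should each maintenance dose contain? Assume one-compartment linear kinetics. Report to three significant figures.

CL = 183 mL/min × 60/1000 = 10.98 L/h
Patient clearance = 0.65 × 10.98 = 7.137 L/h
D = CL × Css × τ / F / S = 7.137 × 37.4 × 8 / 0.69 / 0.84 = 3684 mg

3680 mg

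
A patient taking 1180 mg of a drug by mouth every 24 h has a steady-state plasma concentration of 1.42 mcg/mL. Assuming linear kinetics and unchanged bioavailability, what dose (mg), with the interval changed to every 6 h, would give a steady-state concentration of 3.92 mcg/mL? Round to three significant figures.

With linear kinetics, Css is proportional to dose rate (D/τ) at fixed clearance.
D₂ = D₁ × (Css,target / Css,current) × (τ₂/τ₁) = 1180 × (3.92/1.42) × (6/24) = 814.4 mg

814 mg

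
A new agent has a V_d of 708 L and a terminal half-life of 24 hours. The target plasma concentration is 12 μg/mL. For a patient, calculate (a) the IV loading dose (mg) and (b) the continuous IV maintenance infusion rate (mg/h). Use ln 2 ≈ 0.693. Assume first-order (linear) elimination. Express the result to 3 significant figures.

(a) 8500 mg; (b) 245 mg/h

LD = Vd × C = 708.0 × 12 = 8496 mg
CL = 0.693 × Vd / t½ = 0.693 × 708.0 / 24 = 20.44 L/h
Infusion rate = CL × Css = 20.44 × 12 = 245.3 mg/h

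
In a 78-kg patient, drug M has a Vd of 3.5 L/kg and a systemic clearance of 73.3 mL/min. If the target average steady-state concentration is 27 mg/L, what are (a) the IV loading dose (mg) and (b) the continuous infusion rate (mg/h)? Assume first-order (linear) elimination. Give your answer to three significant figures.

(a) 7370 mg; (b) 119 mg/h

Total Vd = 3.5 × 78 = 273.0 L
Loading dose = Vd × C = 273.0 × 27 = 7371 mg
CL = 73.3 mL/min × 60/1000 = 4.398 L/h
Infusion rate = 4.398 L/h × 27 mg/L = 118.7 mg/h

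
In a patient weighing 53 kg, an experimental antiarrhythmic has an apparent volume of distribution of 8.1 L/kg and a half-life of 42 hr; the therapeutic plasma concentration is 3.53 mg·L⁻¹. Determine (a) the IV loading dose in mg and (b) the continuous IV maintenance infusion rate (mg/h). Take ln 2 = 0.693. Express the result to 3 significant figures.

(a) 1520 mg; (b) 25.0 mg/h

Vd = 8.1 L/kg × 53 kg = 429.3 L
LD = Vd × C = 429.3 × 3.53 = 1515 mg
CL = 0.693 × Vd / t½ = 0.693 × 429.3 / 42 = 7.083 L/h
Infusion rate = CL × Css = 7.083 × 3.53 = 25.00 mg/h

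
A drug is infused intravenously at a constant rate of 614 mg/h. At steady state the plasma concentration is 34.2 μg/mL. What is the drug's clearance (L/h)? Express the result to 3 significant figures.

At steady state, infusion rate = CL × Css, so CL = rate / Css.
CL = 614 / 34.2 = 17.95 L/h

18.0 L/h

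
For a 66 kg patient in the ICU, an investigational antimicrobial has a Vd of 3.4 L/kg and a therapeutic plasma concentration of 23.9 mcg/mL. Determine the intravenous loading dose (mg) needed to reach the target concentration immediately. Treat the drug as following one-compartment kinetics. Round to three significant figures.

Vd(total) = 66 kg × 3.4 L/kg = 224.4 L
LD = Vd × C = 224.4 × 23.90 = 5363 mg

5360 mg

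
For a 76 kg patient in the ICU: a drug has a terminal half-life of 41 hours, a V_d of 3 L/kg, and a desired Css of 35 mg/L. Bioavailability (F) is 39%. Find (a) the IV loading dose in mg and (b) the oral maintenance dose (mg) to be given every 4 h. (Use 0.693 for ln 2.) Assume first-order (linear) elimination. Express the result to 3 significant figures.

Vd = 3 L/kg × 76 kg = 228.0 L
LD = Vd × C = 228.0 × 35 = 7980 mg
CL = 0.693 × Vd / t½ = 0.693 × 228.0 / 41 = 3.854 L/h
D = CL × Css × τ / F = 3.854 × 35 × 4 / 0.39 = 1383 mg

(a) 7980 mg; (b) 1380 mg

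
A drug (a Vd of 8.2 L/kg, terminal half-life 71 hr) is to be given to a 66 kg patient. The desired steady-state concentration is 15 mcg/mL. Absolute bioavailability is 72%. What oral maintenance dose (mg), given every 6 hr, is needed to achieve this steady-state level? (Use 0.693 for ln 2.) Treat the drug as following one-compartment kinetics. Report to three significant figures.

660 mg

Total Vd = 8.2 × 66 = 541.2 L
CL = ln 2 · Vd / t½ = 0.693 × 541.2 / 71 = 5.282 L/h
D = CL × Css × τ / F = 5.282 × 15 × 6 / 0.72 = 660.3 mg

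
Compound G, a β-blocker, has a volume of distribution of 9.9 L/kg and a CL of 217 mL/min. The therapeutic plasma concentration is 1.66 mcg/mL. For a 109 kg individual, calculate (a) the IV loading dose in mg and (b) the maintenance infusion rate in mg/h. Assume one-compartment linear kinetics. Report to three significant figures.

Total Vd = 9.9 × 109 = 1079 L
Loading: fill Vd to C_target → 1079 L × 1.66 mg/L = 1791 mg
CL = 217 mL/min × 60/1000 = 13.02 L/h
Maintenance infusion rate = CL × Css = 13.02 × 1.66 = 21.61 mg/h

(a) 1790 mg; (b) 21.6 mg/h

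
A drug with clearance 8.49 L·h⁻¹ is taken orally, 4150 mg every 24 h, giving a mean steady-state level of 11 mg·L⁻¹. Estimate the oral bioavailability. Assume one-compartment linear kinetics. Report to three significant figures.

0.540

F·D/τ = CL·Css at steady state → F = CL·Css·τ / D.
F = 8.49 × 11 × 24 / 4150 = 0.540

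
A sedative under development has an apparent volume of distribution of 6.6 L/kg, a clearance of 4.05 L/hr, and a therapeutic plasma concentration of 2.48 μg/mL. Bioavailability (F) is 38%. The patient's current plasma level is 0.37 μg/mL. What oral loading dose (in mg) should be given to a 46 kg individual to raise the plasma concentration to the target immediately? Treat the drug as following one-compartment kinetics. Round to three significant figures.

Total Vd = 6.6 × 46 = 303.6 L
Concentration deficit ΔC = 2.48 − 0.37 = 2.110 mg/L
LD = Vd × ΔC / F = 303.6 × 2.110 / 0.38 = 1686 mg

1690 mg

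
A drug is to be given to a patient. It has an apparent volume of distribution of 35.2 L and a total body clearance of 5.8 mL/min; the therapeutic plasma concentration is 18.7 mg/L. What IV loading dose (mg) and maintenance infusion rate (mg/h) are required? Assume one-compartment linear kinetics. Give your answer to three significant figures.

LD = Vd · C_target = 35.20 × 18.7 = 658.2 mg
Convert clearance: 5.8 mL/min × 60 min/h ÷ 1000 mL/L = 0.3480 L/h
Infusion rate = 0.3480 L/h × 18.7 mg/L = 6.508 mg/h

(a) 658 mg; (b) 6.51 mg/h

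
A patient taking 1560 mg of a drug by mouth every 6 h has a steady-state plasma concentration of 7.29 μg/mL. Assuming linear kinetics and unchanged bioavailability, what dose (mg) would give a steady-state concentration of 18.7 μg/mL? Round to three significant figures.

4000 mg

With linear kinetics, Css is proportional to dose rate (D/τ) at fixed clearance.
D₂ = D₁ × (Css,target / Css,current) = 1560 × 18.7/7.29 = 4002 mg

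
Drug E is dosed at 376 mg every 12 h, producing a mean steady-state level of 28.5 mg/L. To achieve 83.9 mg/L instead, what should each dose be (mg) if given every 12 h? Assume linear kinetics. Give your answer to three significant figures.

With linear kinetics, Css is proportional to dose rate (D/τ) at fixed clearance.
D₂ = D₁ × (Css,target / Css,current) = 376 × 83.9/28.5 = 1107 mg

1110 mg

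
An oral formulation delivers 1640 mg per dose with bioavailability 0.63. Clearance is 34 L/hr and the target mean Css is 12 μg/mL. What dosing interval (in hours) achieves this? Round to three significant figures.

F·D/τ = CL·Css → τ = F·D / (CL·Css).
τ = 0.63 × 1640 / (34 × 12) = 2.532 h

2.53 h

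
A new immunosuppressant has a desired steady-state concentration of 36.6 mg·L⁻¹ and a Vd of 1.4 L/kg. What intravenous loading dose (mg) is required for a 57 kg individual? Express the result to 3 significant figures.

Vd(total) = 57 kg × 1.4 L/kg = 79.80 L
LD = Vd × C = 79.80 × 36.60 = 2921 mg

2920 mg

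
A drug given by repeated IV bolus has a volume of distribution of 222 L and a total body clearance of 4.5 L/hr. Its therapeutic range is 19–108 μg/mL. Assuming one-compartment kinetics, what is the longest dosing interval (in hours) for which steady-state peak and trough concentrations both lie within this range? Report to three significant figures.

k = CL / Vd = 4.500 / 222.0 = 0.02027 h⁻¹
Between IV bolus doses, concentration decays as C = C₀·e^(−kτ), so C_peak/C_trough = e^(kτ).
τ_max = ln(C_peak/C_trough) / k = ln(108/19) / 0.02027 = 1.738 / 0.02027 = 85.74 h

85.7 h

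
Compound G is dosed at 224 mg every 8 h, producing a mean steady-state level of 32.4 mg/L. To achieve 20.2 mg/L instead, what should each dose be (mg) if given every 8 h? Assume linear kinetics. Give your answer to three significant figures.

For first-order elimination, Css ∝ F·D/(CL·τ); F and CL are unchanged, so Css ∝ D/τ.
D₂ = D₁ × (Css,target / Css,current) = 224 × 20.2/32.4 = 139.7 mg

140 mg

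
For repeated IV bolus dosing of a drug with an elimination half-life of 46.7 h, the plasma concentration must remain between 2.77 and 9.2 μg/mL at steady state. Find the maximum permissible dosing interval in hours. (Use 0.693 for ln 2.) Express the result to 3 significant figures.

80.9 h

k = 0.693 / t½ = 0.693 / 46.7 = 0.01484 h⁻¹
Between IV bolus doses, concentration decays as C = C₀·e^(−kτ), so C_peak/C_trough = e^(kτ).
τ_max = ln(C_peak/C_trough) / k = ln(9.2/2.77) / 0.01484 = 1.200 / 0.01484 = 80.86 h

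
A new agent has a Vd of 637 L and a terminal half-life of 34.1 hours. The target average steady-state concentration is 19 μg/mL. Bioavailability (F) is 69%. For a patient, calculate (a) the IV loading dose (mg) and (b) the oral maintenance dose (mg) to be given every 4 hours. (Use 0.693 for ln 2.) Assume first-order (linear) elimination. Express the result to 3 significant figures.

LD = Vd × C = 637.0 × 19 = 12100 mg
CL = 0.693 × Vd / t½ = 0.693 × 637.0 / 34.1 = 12.95 L/h
D = CL × Css × τ / F = 12.95 × 19 × 4 / 0.69 = 1426 mg

(a) 12100 mg; (b) 1430 mg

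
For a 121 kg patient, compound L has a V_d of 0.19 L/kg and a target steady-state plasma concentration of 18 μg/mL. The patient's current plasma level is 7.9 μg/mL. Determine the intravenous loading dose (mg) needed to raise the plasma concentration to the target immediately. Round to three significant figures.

232 mg

Total Vd = 0.19 × 121 = 22.99 L
Concentration deficit ΔC = 18 − 7.9 = 10.10 mg/L
LD = Vd × ΔC = 22.99 × 10.10 = 232.2 mg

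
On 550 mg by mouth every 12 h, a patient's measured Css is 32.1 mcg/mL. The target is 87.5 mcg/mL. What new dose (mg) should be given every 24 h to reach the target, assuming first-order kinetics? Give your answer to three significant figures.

3000 mg

With linear kinetics, Css is proportional to dose rate (D/τ) at fixed clearance.
D₂ = D₁ × (Css,target / Css,current) × (τ₂/τ₁) = 550 × (87.5/32.1) × (24/12) = 2998 mg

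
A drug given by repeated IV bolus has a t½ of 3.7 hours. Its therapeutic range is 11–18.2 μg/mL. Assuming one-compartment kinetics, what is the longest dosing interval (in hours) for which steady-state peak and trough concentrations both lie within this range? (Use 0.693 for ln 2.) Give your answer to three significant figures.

k = 0.693 / t½ = 0.693 / 3.7 = 0.1873 h⁻¹
Between IV bolus doses, concentration decays as C = C₀·e^(−kτ), so C_peak/C_trough = e^(kτ).
τ_max = ln(C_peak/C_trough) / k = ln(18.2/11) / 0.1873 = 0.5035 / 0.1873 = 2.688 h

2.69 h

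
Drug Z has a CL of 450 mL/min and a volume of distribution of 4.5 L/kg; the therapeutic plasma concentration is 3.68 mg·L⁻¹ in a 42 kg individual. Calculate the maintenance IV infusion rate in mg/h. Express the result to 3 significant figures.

99.4 mg/h

CL = 450 mL/min = 450 × 0.06 = 27.00 L/h
At steady state, infusion rate equals elimination rate: rate in = CL × Css.
Rate = CL × Css = 27.00 × 3.68 = 99.36 mg/h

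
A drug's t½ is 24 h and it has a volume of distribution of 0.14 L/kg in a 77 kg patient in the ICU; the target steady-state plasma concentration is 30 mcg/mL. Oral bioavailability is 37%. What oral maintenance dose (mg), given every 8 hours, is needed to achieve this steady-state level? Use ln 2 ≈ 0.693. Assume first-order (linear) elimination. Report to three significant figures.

202 mg

Total Vd = 0.14 × 77 = 10.78 L
CL = 0.693 × Vd / t½ = 0.693 × 10.78 / 24 = 0.3113 L/h
D = CL × Css × τ / F = 0.3113 × 30 × 8 / 0.37 = 201.9 mg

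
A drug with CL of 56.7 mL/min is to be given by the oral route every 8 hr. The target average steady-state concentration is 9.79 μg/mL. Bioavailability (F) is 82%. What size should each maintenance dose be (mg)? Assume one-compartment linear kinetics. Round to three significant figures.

CL = 56.7 mL/min = 56.7 × 0.06 = 3.402 L/h
At steady state, dose per interval replaces the amount cleared in that interval: F·D/τ = CL·Css.
D = CL × Css × τ / F = 3.402 × 9.79 × 8 / 0.82 = 324.9 mg

325 mg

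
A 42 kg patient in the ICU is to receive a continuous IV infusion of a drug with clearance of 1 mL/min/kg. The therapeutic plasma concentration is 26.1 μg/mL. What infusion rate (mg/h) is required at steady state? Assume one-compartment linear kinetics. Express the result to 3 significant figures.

65.8 mg/h

CL = 1 mL/min/kg × 42 kg = 42.00 mL/min = 42.00 × 60/1000 = 2.520 L/h
R₀ = 2.520 × 26.1 = 65.77 mg/h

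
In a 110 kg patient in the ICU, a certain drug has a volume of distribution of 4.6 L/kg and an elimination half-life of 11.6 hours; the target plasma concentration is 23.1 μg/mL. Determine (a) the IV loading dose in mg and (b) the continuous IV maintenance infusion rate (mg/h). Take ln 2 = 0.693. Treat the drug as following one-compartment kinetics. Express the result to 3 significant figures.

Vd = 4.6 L/kg × 110 kg = 506.0 L
LD = Vd × C = 506.0 × 23.1 = 11690 mg
CL = 0.693 × Vd / t½ = 0.693 × 506.0 / 11.6 = 30.23 L/h
Infusion rate = CL × Css = 30.23 × 23.1 = 698.3 mg/h

(a) 11700 mg; (b) 698 mg/h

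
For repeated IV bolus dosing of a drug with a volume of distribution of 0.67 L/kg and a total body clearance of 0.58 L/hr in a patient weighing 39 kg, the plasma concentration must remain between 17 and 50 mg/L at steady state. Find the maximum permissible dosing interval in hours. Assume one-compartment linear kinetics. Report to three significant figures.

48.6 h

Total Vd = 0.67 × 39 = 26.13 L
k = CL / Vd = 0.5800 / 26.13 = 0.02220 h⁻¹
Between IV bolus doses, concentration decays as C = C₀·e^(−kτ), so C_peak/C_trough = e^(kτ).
τ_max = ln(C_peak/C_trough) / k = ln(50/17) / 0.02220 = 1.079 / 0.02220 = 48.60 h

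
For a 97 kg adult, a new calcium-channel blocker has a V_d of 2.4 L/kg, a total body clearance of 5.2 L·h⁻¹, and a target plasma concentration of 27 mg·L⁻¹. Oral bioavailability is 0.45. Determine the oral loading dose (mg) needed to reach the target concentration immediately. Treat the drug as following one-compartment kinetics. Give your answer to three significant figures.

Total Vd = 2.4 × 97 = 232.8 L
Loading dose depends on Vd (not clearance): it fills the distribution volume.
LD = Vd × C / F = 232.8 × 27.00 / 0.45 = 13970 mg

14000 mg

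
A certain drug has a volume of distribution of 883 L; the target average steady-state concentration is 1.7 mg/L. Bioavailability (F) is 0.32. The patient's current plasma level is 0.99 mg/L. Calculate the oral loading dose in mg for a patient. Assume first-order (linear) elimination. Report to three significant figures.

1960 mg

Concentration deficit ΔC = 1.7 − 0.99 = 0.7100 mg/L
LD = Vd × ΔC / F = 883.0 × 0.7100 / 0.32 = 1959 mg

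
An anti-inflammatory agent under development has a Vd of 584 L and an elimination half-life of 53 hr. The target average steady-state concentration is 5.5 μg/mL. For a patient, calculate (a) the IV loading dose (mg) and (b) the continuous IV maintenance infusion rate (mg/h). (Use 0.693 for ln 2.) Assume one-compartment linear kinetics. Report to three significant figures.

LD = Vd × C = 584.0 × 5.5 = 3212 mg
CL = 0.693 × Vd / t½ = 0.693 × 584.0 / 53 = 7.636 L/h
Infusion rate = CL × Css = 7.636 × 5.5 = 42.00 mg/h

(a) 3210 mg; (b) 42.0 mg/h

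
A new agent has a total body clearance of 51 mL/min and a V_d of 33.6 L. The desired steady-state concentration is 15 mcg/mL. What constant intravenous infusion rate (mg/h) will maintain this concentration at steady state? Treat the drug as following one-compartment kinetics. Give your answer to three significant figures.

Convert clearance: 51 mL/min × 60 min/h ÷ 1000 mL/L = 3.060 L/h
Rate = CL × Css = 3.060 × 15 = 45.90 mg/h

45.9 mg/h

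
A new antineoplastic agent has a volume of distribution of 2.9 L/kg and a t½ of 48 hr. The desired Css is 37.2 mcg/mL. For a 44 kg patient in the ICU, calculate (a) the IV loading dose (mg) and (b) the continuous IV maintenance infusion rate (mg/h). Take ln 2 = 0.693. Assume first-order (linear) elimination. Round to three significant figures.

(a) 4750 mg; (b) 68.5 mg/h

Vd(total) = 44 kg × 2.9 L/kg = 127.6 L
LD = Vd × C = 127.6 × 37.2 = 4747 mg
CL = 0.693 × Vd / t½ = 0.693 × 127.6 / 48 = 1.842 L/h
Infusion rate = CL × Css = 1.842 × 37.2 = 68.52 mg/h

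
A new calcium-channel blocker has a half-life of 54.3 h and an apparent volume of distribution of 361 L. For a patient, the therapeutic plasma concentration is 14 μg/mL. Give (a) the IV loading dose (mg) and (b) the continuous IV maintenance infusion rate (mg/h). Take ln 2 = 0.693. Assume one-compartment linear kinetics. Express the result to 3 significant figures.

(a) 5050 mg; (b) 64.5 mg/h

LD = Vd × C = 361.0 × 14 = 5054 mg
CL = 0.693 × Vd / t½ = 0.693 × 361.0 / 54.3 = 4.607 L/h
Infusion rate = CL × Css = 4.607 × 14 = 64.50 mg/h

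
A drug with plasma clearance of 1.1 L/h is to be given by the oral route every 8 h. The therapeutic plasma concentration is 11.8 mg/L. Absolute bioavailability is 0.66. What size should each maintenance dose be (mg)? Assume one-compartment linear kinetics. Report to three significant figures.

At steady state, dose per interval replaces the amount cleared in that interval: F·D/τ = CL·Css.
D = CL × Css × τ / F = 1.100 × 11.8 × 8 / 0.66 = 157.3 mg

157 mg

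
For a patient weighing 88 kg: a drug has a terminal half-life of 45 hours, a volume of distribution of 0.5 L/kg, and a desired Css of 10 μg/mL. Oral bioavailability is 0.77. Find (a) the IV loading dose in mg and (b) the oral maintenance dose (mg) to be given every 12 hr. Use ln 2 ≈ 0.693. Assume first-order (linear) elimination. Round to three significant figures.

Total Vd = 0.5 × 88 = 44.00 L
LD = Vd × C = 44.00 × 10 = 440.0 mg
CL = 0.693 × Vd / t½ = 0.693 × 44.00 / 45 = 0.6776 L/h
D = CL × Css × τ / F = 0.6776 × 10 × 12 / 0.77 = 105.6 mg

(a) 440 mg; (b) 106 mg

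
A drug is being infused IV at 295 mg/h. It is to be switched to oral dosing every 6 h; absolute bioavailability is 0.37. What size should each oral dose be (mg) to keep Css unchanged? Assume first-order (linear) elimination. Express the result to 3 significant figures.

To maintain the same Css, the systemic dosing rate must be unchanged: F·D/τ = infusion rate.
D = rate × τ / F = 295 × 6 / 0.37 = 4784 mg

4780 mg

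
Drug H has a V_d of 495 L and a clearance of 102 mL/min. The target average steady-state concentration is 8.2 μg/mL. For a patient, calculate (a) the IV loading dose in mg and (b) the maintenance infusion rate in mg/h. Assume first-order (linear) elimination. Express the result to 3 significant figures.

LD = Vd · C_target = 495.0 × 8.2 = 4059 mg
CL = 102 mL/min = 102 × 0.06 = 6.120 L/h
Maintenance: replace elimination → rate = CL × Css = 6.120 × 8.2 = 50.18 mg/h

(a) 4060 mg; (b) 50.2 mg/h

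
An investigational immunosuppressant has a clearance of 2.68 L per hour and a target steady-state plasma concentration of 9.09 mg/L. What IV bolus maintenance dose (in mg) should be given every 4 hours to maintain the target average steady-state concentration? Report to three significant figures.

D = CL × Css × τ = 2.680 × 9.09 × 4 = 97.44 mg

97.4 mg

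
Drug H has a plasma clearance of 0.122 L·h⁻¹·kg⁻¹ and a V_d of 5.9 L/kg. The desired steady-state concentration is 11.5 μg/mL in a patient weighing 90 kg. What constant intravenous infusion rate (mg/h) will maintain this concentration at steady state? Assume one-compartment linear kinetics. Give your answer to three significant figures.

126 mg/h

CL = 0.122 L·h⁻¹·kg⁻¹ × 90 kg = 10.98 L/h
R₀ = 10.98 × 11.5 = 126.3 mg/h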